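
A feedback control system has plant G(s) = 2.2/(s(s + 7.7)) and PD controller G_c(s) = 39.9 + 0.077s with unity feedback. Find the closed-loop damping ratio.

Forward path: (39.9 + 0.077s)·2.2/(s(s+7.7)). The closed-loop characteristic equation is s² + (7.7 + 2.2·0.077)s + 2.2·39.9 = 0.
That is s² + 7.869s + 87.78 = 0, so ω_n = 9.369 rad/s and ζ = 7.869/(2·9.369) = 0.42.

ζ = 0.42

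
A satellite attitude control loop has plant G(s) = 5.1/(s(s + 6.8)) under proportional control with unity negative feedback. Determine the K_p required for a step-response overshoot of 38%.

K_p = 26.2

From %OS = 100·exp(−πζ/√(1−ζ²)) = 38%, ζ = −ln(0.38)/√(π²+ln²(0.38)) = 0.2943.
Characteristic equation s² + 6.8s + 5.1K_p = 0 gives ζ = 6.8/(2√(5.1K_p)).
Setting ζ = 0.2943: √(5.1K_p) = 6.8/(2·0.2943) = 11.55, so K_p = 133.4/5.1 = 26.2.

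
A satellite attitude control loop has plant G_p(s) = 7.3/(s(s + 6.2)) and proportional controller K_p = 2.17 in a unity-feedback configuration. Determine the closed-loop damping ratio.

ζ = 0.779

The closed-loop denominator is s(s+6.2) + 2.17·7.3 = s² + 6.2s + 15.84.
Matching s² + 2ζω_n s + ω_n²: ω_n = √15.84 = 3.98 rad/s and 2ζω_n = 6.2, so ζ = 6.2/(2·3.98) = 0.779.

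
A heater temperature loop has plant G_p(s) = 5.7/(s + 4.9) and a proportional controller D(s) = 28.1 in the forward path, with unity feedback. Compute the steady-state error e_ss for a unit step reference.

The loop is type 0. Static position error constant K_pos = D(0)·G_p(0) = 28.1·1.163 = 32.69.
Steady-state error to a unit step: e_ss = 1/(1+K_pos) = 1/33.69 = 0.0297.

0.0297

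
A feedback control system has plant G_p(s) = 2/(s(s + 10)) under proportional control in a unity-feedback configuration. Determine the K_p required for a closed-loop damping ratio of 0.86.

Closed-loop characteristic equation: s² + 10s + K_p·2 = 0.
So ω_n = √(2K_p) and 2ζω_n = 10, giving ζ = 10/(2√(2K_p)).
Setting ζ = 0.86: √(2K_p) = 10/(2·0.86) = 5.814, so K_p = 33.8/2 = 16.9.

K_p = 16.9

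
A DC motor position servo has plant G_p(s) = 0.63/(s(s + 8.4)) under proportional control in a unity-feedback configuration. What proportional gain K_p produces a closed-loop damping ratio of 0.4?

Closed-loop characteristic equation: s² + 8.4s + K_p·0.63 = 0.
So ω_n = √(0.63K_p) and 2ζω_n = 8.4, giving ζ = 8.4/(2√(0.63K_p)).
Setting ζ = 0.4: √(0.63K_p) = 8.4/(2·0.4) = 10.5, so K_p = 110.2/0.63 = 175.

K_p = 175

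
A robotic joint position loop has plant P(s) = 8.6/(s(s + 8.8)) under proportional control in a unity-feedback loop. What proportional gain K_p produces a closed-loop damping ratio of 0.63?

K_p = 5.67

Closed-loop characteristic equation: s² + 8.8s + K_p·8.6 = 0.
So ω_n = √(8.6K_p) and 2ζω_n = 8.8, giving ζ = 8.8/(2√(8.6K_p)).
Setting ζ = 0.63: √(8.6K_p) = 8.8/(2·0.63) = 6.984, so K_p = 48.78/8.6 = 5.67.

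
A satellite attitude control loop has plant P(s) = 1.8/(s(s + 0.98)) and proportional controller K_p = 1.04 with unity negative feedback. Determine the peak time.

T_p = 2.46 s

The closed-loop denominator s² + 0.98s + 1.872 gives ω_n = √1.872 = 1.368 and ζ = 0.98/(2ω_n) = 0.3581.
Damped frequency ω_d = ω_n√(1−ζ²) = 1.277 rad/s, so peak time T_p = π/ω_d = 2.46 s.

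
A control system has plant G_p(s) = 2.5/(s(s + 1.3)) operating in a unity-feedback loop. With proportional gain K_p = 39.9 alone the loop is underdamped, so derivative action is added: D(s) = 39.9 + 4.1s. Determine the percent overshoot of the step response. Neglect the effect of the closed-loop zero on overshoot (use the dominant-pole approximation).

Forward path: (39.9 + 4.1s)·2.5/(s(s+1.3)). The closed-loop characteristic equation is s² + (1.3 + 2.5·4.1)s + 2.5·39.9 = 0.
That is s² + 11.55s + 99.75 = 0, so ω_n = 9.987 rad/s and ζ = 11.55/(2·9.987) = 0.5782.
%OS = 100·exp(−πζ/√(1−ζ²)) = 10.8%.

10.8%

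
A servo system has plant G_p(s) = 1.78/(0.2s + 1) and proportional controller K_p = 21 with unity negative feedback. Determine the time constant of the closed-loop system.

Closed loop: T(s) = K_p·G_p/(1+K_p·G_p) = 37.38/(0.2s + 1 + 37.38), with pole at s = −(1 + 37.38)/0.2 = −191.9.
Closed-loop time constant τ = 1/191.9 = 0.00521 s.

τ = 0.00521 s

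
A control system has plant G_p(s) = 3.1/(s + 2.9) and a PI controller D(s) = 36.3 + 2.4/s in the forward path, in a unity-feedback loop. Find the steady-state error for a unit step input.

The open loop D(s)G_p(s) has a pole at the origin (type 1), so the static position error constant is infinite and e_ss = 1/(1+∞) = 0.

0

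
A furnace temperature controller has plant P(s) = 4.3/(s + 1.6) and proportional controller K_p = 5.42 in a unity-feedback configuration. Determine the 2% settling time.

Closed-loop transfer function: T(s) = K_p·P(s)/(1 + K_p·P(s)) = 23.31/(s + 1.6 + 23.31) = 23.31/(s + 24.91).
Time constant τ = 1/24.91 = 0.04015 s, so the 2% settling time is about 4τ = 0.161 s.

T_s ≈ 0.161 s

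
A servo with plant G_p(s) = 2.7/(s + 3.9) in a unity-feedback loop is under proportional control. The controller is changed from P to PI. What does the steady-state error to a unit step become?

0

The integrator makes K_pos = lim_{s→0} C(s)G(s) infinite, so e_ss = 1/(1+K_pos) = 0.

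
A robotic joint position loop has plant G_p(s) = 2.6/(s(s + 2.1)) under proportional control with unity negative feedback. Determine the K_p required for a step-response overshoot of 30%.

K_p = 3.31

From %OS = 100·exp(−πζ/√(1−ζ²)) = 30%, ζ = −ln(0.3)/√(π²+ln²(0.3)) = 0.3579.
Characteristic equation s² + 2.1s + 2.6K_p = 0 gives ζ = 2.1/(2√(2.6K_p)).
Setting ζ = 0.3579: √(2.6K_p) = 2.1/(2·0.3579) = 2.934, so K_p = 8.609/2.6 = 3.31.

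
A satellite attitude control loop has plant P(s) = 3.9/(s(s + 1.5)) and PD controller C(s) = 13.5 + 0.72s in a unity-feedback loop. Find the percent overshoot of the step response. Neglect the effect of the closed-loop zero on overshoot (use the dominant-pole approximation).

37.7%

Forward path: (13.5 + 0.72s)·3.9/(s(s+1.5)). The closed-loop characteristic equation is s² + (1.5 + 3.9·0.72)s + 3.9·13.5 = 0.
That is s² + 4.308s + 52.65 = 0, so ω_n = 7.256 rad/s and ζ = 4.308/(2·7.256) = 0.2969.
%OS = 100·exp(−πζ/√(1−ζ²)) = 37.7%.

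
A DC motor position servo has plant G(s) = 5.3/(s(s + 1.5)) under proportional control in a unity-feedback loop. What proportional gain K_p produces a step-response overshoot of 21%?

From %OS = 100·exp(−πζ/√(1−ζ²)) = 21%, ζ = −ln(0.21)/√(π²+ln²(0.21)) = 0.4449.
Characteristic equation s² + 1.5s + 5.3K_p = 0 gives ζ = 1.5/(2√(5.3K_p)).
Setting ζ = 0.4449: √(5.3K_p) = 1.5/(2·0.4449) = 1.686, so K_p = 2.842/5.3 = 0.536.

K_p = 0.536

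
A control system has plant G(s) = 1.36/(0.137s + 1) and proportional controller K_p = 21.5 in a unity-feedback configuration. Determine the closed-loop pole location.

s = -220.7

Closed loop: T(s) = K_p·G/(1+K_p·G) = 29.24/(0.137s + 1 + 29.24), with pole at s = −(1 + 29.24)/0.137 = −220.7.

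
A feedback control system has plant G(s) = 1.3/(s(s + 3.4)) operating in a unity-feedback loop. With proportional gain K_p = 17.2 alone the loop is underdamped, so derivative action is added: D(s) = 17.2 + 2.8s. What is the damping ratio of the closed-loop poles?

Forward path: (17.2 + 2.8s)·1.3/(s(s+3.4)). The closed-loop characteristic equation is s² + (3.4 + 1.3·2.8)s + 1.3·17.2 = 0.
That is s² + 7.04s + 22.36 = 0, so ω_n = 4.729 rad/s and ζ = 7.04/(2·4.729) = 0.7444.

ζ = 0.744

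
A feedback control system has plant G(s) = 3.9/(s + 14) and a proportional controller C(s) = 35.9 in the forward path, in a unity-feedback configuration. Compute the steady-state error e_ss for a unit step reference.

0.0909

The loop is type 0. Static position error constant K_pos = C(0)·G(0) = 35.9·0.2786 = 10.
Steady-state error to a unit step: e_ss = 1/(1+K_pos) = 1/11 = 0.0909.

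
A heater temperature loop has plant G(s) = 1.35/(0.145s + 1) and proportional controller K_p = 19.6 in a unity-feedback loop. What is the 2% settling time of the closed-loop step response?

Closed loop: T(s) = K_p·G/(1+K_p·G) = 26.46/(0.145s + 1 + 26.46), with pole at s = −(1 + 26.46)/0.145 = −189.4.
τ = 1/189.4 = 0.00528 s, so 2% settling time ≈ 4τ = 0.0211 s.

T_s ≈ 0.0211 s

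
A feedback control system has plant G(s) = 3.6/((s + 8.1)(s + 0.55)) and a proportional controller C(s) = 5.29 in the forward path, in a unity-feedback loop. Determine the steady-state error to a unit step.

0.19

The loop is type 0. Static position error constant K_pos = C(0)·G(0) = 5.29·0.8081 = 4.275.
Steady-state error to a unit step: e_ss = 1/(1+K_pos) = 1/5.275 = 0.19.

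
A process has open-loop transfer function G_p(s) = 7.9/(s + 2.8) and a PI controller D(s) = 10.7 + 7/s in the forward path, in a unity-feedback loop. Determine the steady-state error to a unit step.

0

The open loop D(s)G_p(s) has a pole at the origin (type 1), so the static position error constant is infinite and e_ss = 1/(1+∞) = 0.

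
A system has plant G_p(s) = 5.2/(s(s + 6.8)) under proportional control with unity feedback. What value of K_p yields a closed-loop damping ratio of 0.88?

Closed-loop characteristic equation: s² + 6.8s + K_p·5.2 = 0.
So ω_n = √(5.2K_p) and 2ζω_n = 6.8, giving ζ = 6.8/(2√(5.2K_p)).
Setting ζ = 0.88: √(5.2K_p) = 6.8/(2·0.88) = 3.864, so K_p = 14.93/5.2 = 2.87.

K_p = 2.87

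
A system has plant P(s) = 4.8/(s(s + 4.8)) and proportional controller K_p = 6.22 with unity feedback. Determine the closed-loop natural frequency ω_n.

The closed-loop denominator is s(s+4.8) + 6.22·4.8 = s² + 4.8s + 29.86.
So ω_n² = 29.86 ⇒ ω_n = 5.464 rad/s, and ζ = 4.8/(2ω_n) = 0.439.

ω_n = 5.46 rad/s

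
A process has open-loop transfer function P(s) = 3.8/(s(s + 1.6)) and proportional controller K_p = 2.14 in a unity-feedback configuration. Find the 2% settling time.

The closed-loop denominator s² + 1.6s + 8.132 gives ω_n = √8.132 = 2.852 and ζ = 1.6/(2ω_n) = 0.2805.
2% settling time T_s ≈ 4/(ζω_n) = 4/0.8 = 5 s.

T_s ≈ 5 s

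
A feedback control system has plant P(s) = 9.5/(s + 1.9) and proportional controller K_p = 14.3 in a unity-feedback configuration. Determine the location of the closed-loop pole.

Closed-loop transfer function: T(s) = K_p·P(s)/(1 + K_p·P(s)) = 135.8/(s + 1.9 + 135.8) = 135.8/(s + 137.8).
The closed-loop pole is at s = −137.8.

s = -137.8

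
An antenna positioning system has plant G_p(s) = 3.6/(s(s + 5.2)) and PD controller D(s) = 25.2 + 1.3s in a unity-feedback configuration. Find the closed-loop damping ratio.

ζ = 0.519

Forward path: (25.2 + 1.3s)·3.6/(s(s+5.2)). The closed-loop characteristic equation is s² + (5.2 + 3.6·1.3)s + 3.6·25.2 = 0.
That is s² + 9.88s + 90.72 = 0, so ω_n = 9.525 rad/s and ζ = 9.88/(2·9.525) = 0.5187.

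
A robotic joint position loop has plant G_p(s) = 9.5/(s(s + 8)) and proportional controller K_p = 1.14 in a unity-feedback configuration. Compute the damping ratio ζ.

ζ = 1.22

With unity feedback the closed-loop characteristic equation is s² + 8s + 1.14·9.5 = s² + 8s + 10.83 = 0.
Matching s² + 2ζω_n s + ω_n²: ω_n = √10.83 = 3.291 rad/s and 2ζω_n = 8, so ζ = 8/(2·3.291) = 1.22.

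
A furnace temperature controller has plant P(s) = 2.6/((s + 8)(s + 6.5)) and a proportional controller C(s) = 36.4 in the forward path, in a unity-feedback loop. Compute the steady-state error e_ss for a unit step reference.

The loop is type 0. Static position error constant K_pos = C(0)·P(0) = 36.4·0.05 = 1.82.
Steady-state error to a unit step: e_ss = 1/(1+K_pos) = 1/2.82 = 0.355.

0.355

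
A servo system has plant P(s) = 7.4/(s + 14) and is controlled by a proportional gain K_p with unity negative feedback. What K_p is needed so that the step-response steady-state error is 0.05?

Steady-state error for a unit step on this type-0 loop is 1/(1 + K_p·P(0)).
P(0) = 0.5286. Require 1/(1 + K_p·0.5286) = 0.05, so 1 + 0.5286·K_p = 20.
K_p = (20 − 1)/0.5286 = 35.9.

K_p = 35.9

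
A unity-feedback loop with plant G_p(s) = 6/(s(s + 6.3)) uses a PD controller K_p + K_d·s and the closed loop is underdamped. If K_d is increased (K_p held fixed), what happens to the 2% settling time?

Characteristic equation s² + (6.3 + 6K_d)s + 6K_p = 0: raising K_d increases ζω_n = (6.3+6K_d)/2 while the loop stays underdamped, so T_s ≈ 4/(ζω_n) decreases.

decrease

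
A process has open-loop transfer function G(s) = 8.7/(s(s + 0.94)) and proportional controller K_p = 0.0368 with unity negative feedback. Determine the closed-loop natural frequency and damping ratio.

ω_n = 0.566 rad/s, ζ = 0.831

1 + K_p·G(s) = 0 gives s² + 0.94s + 0.3202 = 0.
So ω_n² = 0.3202 ⇒ ω_n = 0.5658 rad/s, and ζ = 0.94/(2ω_n) = 0.831.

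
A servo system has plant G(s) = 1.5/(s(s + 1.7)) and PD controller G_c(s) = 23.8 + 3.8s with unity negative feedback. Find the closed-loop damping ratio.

ζ = 0.619

Forward path: (23.8 + 3.8s)·1.5/(s(s+1.7)). The closed-loop characteristic equation is s² + (1.7 + 1.5·3.8)s + 1.5·23.8 = 0.
That is s² + 7.4s + 35.7 = 0, so ω_n = 5.975 rad/s and ζ = 7.4/(2·5.975) = 0.6193.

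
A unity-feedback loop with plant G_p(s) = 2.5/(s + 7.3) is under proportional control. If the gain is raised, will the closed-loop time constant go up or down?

decrease

Closed-loop pole is at s = −(7.3+K_p·2.5); larger K_p moves it further left, so τ = 1/(7.3+K_p·2.5) decreases.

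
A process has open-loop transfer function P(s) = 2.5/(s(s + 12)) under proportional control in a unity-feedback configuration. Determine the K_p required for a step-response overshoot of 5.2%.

K_p = 30.7

From %OS = 100·exp(−πζ/√(1−ζ²)) = 5.2%, ζ = −ln(0.052)/√(π²+ln²(0.052)) = 0.6853.
Characteristic equation s² + 12s + 2.5K_p = 0 gives ζ = 12/(2√(2.5K_p)).
Setting ζ = 0.6853: √(2.5K_p) = 12/(2·0.6853) = 8.755, so K_p = 76.65/2.5 = 30.7.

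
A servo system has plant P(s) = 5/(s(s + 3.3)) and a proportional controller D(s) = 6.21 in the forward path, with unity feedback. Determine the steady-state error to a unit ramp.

0.106

The loop has one pole at the origin (type 1). Velocity error constant K_v = lim_{s→0} s·D(s)P(s) = 6.21·5/3.3 = 9.409.
Steady-state error to a unit ramp: e_ss = 1/K_v = 0.106.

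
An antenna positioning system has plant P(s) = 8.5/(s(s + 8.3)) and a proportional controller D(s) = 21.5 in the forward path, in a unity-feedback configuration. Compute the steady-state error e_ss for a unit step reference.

The open loop D(s)P(s) has a pole at the origin (type 1), so the static position error constant is infinite and e_ss = 1/(1+∞) = 0.

0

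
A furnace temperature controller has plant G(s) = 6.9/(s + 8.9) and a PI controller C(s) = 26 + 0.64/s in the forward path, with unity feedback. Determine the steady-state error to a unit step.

0

The open loop C(s)G(s) has a pole at the origin (type 1), so the static position error constant is infinite and e_ss = 1/(1+∞) = 0.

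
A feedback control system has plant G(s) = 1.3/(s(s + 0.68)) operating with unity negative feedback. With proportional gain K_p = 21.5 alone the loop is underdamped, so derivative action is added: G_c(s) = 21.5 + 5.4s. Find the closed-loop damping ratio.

ζ = 0.728

Forward path: (21.5 + 5.4s)·1.3/(s(s+0.68)). The closed-loop characteristic equation is s² + (0.68 + 1.3·5.4)s + 1.3·21.5 = 0.
That is s² + 7.7s + 27.95 = 0, so ω_n = 5.287 rad/s and ζ = 7.7/(2·5.287) = 0.7282.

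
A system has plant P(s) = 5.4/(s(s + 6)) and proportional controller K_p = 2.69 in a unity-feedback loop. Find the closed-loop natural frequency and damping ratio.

ω_n = 3.81 rad/s, ζ = 0.787

With unity feedback the closed-loop characteristic equation is s² + 6s + 2.69·5.4 = s² + 6s + 14.53 = 0.
Matching s² + 2ζω_n s + ω_n²: ω_n = √14.53 = 3.811 rad/s and 2ζω_n = 6, so ζ = 6/(2·3.811) = 0.787.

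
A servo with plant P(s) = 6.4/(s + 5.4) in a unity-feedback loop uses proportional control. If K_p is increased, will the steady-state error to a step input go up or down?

e_ss = 1/(1 + K_p·P(0)); a larger K_p raises the denominator, so e_ss decreases.

decrease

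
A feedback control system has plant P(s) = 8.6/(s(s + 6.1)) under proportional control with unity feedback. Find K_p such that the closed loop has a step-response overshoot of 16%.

From %OS = 100·exp(−πζ/√(1−ζ²)) = 16%, ζ = −ln(0.16)/√(π²+ln²(0.16)) = 0.5039.
Characteristic equation s² + 6.1s + 8.6K_p = 0 gives ζ = 6.1/(2√(8.6K_p)).
Setting ζ = 0.5039: √(8.6K_p) = 6.1/(2·0.5039) = 6.053, so K_p = 36.64/8.6 = 4.26.

K_p = 4.26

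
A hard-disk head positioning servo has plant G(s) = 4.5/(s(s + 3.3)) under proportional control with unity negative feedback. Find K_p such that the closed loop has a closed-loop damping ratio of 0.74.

K_p = 1.1

Closed-loop characteristic equation: s² + 3.3s + K_p·4.5 = 0.
So ω_n = √(4.5K_p) and 2ζω_n = 3.3, giving ζ = 3.3/(2√(4.5K_p)).
Setting ζ = 0.74: √(4.5K_p) = 3.3/(2·0.74) = 2.23, so K_p = 4.972/4.5 = 1.1.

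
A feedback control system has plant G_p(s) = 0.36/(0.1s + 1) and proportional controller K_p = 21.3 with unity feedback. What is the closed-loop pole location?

s = -86.68

Closed loop: T(s) = K_p·G_p/(1+K_p·G_p) = 7.668/(0.1s + 1 + 7.668), with pole at s = −(1 + 7.668)/0.1 = −86.68.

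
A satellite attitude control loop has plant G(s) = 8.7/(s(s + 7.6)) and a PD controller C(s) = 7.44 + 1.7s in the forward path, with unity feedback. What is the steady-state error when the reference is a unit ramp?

The loop has one pole at the origin (type 1). Velocity error constant K_v = lim_{s→0} s·C(s)G(s) = 7.44·8.7/7.6 = 8.517.
Steady-state error to a unit ramp: e_ss = 1/K_v = 0.117.

0.117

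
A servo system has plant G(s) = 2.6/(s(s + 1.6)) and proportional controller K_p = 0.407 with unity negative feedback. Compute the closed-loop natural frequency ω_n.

With unity feedback the closed-loop characteristic equation is s² + 1.6s + 0.407·2.6 = s² + 1.6s + 1.058 = 0.
Matching s² + 2ζω_n s + ω_n²: ω_n = √1.058 = 1.029 rad/s and 2ζω_n = 1.6, so ζ = 1.6/(2·1.029) = 0.778.

ω_n = 1.03 rad/s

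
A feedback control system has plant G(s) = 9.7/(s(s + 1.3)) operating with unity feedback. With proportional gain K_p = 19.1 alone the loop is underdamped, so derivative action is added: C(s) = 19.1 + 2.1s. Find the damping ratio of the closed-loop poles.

ζ = 0.796

Forward path: (19.1 + 2.1s)·9.7/(s(s+1.3)). The closed-loop characteristic equation is s² + (1.3 + 9.7·2.1)s + 9.7·19.1 = 0.
That is s² + 21.67s + 185.3 = 0, so ω_n = 13.61 rad/s and ζ = 21.67/(2·13.61) = 0.796.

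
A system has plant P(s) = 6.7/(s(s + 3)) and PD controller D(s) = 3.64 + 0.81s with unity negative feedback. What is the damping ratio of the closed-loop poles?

Forward path: (3.64 + 0.81s)·6.7/(s(s+3)). The closed-loop characteristic equation is s² + (3 + 6.7·0.81)s + 6.7·3.64 = 0.
That is s² + 8.427s + 24.39 = 0, so ω_n = 4.938 rad/s and ζ = 8.427/(2·4.938) = 0.8532.

ζ = 0.853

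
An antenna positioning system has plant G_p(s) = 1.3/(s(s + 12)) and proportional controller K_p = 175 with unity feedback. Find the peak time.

T_p = 0.227 s

From 1 + K_pG_p(s) = 0: s² + 12s + 227.5 = 0 ⇒ ω_n = 15.08, ζ = 0.3978.
Damped frequency ω_d = ω_n√(1−ζ²) = 13.84 rad/s, so peak time T_p = π/ω_d = 0.227 s.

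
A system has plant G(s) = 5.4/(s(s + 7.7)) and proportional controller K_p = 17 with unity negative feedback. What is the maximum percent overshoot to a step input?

25.2%

Closed-loop characteristic equation: s² + 7.7s + 91.8 = 0, so ω_n = 9.581 rad/s and ζ = 7.7/(2·9.581) = 0.4018.
%OS = 100·exp(−πζ/√(1−ζ²)) = 100·exp(−π·0.4018/√0.8385) = 25.2%.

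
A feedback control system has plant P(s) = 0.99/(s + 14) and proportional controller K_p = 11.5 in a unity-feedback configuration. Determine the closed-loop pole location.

s = -25.38

Closed-loop transfer function: T(s) = K_p·P(s)/(1 + K_p·P(s)) = 11.38/(s + 14 + 11.38) = 11.38/(s + 25.38).
The closed-loop pole is at s = −25.38.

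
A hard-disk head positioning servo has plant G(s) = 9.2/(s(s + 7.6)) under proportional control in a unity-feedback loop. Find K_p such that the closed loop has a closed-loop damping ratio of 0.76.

Closed-loop characteristic equation: s² + 7.6s + K_p·9.2 = 0.
So ω_n = √(9.2K_p) and 2ζω_n = 7.6, giving ζ = 7.6/(2√(9.2K_p)).
Setting ζ = 0.76: √(9.2K_p) = 7.6/(2·0.76) = 5, so K_p = 25/9.2 = 2.72.

K_p = 2.72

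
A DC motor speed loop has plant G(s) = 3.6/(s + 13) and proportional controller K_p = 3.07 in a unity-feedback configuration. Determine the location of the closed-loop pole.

Closed-loop transfer function: T(s) = K_p·G(s)/(1 + K_p·G(s)) = 11.05/(s + 13 + 11.05) = 11.05/(s + 24.05).
The closed-loop pole is at s = −24.05.

s = -24.05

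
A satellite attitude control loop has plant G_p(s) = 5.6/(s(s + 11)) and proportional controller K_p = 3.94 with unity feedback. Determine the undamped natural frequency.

The closed-loop denominator is s(s+11) + 3.94·5.6 = s² + 11s + 22.06.
So ω_n² = 22.06 ⇒ ω_n = 4.697 rad/s, and ζ = 11/(2ω_n) = 1.17.

ω_n = 4.7 rad/s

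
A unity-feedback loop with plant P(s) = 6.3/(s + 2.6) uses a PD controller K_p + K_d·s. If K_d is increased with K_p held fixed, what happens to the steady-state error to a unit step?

unchanged

At s = 0 the derivative term contributes nothing: C(0) = K_p regardless of K_d, so K_pos = K_p·P(0) and e_ss are unchanged.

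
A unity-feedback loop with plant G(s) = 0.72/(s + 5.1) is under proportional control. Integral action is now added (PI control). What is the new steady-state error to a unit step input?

0

Adding integral action puts a pole at s = 0 in the forward path, raising the system type to 1; a type-1 loop has zero steady-state error to a step.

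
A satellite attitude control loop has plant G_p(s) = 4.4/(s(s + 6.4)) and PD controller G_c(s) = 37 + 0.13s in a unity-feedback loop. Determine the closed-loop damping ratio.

Forward path: (37 + 0.13s)·4.4/(s(s+6.4)). The closed-loop characteristic equation is s² + (6.4 + 4.4·0.13)s + 4.4·37 = 0.
That is s² + 6.972s + 162.8 = 0, so ω_n = 12.76 rad/s and ζ = 6.972/(2·12.76) = 0.2732.

ζ = 0.273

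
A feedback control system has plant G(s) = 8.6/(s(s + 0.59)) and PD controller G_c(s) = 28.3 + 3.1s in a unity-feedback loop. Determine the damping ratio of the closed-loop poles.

ζ = 0.873

Forward path: (28.3 + 3.1s)·8.6/(s(s+0.59)). The closed-loop characteristic equation is s² + (0.59 + 8.6·3.1)s + 8.6·28.3 = 0.
That is s² + 27.25s + 243.4 = 0, so ω_n = 15.6 rad/s and ζ = 27.25/(2·15.6) = 0.8734.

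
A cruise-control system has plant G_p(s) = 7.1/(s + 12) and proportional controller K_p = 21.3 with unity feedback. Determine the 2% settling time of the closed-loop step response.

Closed-loop transfer function: T(s) = K_p·G_p(s)/(1 + K_p·G_p(s)) = 151.2/(s + 12 + 151.2) = 151.2/(s + 163.2).
Time constant τ = 1/163.2 = 0.006126 s, so the 2% settling time is about 4τ = 0.0245 s.

T_s ≈ 0.0245 s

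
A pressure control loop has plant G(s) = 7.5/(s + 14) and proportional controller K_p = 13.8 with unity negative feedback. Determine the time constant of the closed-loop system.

τ = 0.00851 s

Closed-loop transfer function: T(s) = K_p·G(s)/(1 + K_p·G(s)) = 103.5/(s + 14 + 103.5) = 103.5/(s + 117.5).
Time constant τ = 1/117.5 = 0.00851 s.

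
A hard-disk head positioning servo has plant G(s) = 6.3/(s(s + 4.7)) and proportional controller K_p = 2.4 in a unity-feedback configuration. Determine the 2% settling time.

T_s ≈ 1.7 s

Closed-loop characteristic equation: s² + 4.7s + 15.12 = 0, so ω_n = 3.888 rad/s and ζ = 4.7/(2·3.888) = 0.6044.
2% settling time T_s ≈ 4/(ζω_n) = 4/2.35 = 1.7 s.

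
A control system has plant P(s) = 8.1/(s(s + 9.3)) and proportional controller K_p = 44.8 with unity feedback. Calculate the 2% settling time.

T_s ≈ 0.86 s

From 1 + K_pP(s) = 0: s² + 9.3s + 362.9 = 0 ⇒ ω_n = 19.05, ζ = 0.2441.
2% settling time T_s ≈ 4/(ζω_n) = 4/4.65 = 0.86 s.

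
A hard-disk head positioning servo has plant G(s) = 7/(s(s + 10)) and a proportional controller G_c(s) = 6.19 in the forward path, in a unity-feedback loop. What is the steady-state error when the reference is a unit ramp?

0.231

The loop has one pole at the origin (type 1). Velocity error constant K_v = lim_{s→0} s·G_c(s)G(s) = 6.19·7/10 = 4.333.
Steady-state error to a unit ramp: e_ss = 1/K_v = 0.231.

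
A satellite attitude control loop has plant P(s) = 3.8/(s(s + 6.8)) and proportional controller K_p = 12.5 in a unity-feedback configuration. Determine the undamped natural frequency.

The closed-loop denominator is s(s+6.8) + 12.5·3.8 = s² + 6.8s + 47.5.
Matching s² + 2ζω_n s + ω_n²: ω_n = √47.5 = 6.892 rad/s and 2ζω_n = 6.8, so ζ = 6.8/(2·6.892) = 0.493.

ω_n = 6.89 rad/s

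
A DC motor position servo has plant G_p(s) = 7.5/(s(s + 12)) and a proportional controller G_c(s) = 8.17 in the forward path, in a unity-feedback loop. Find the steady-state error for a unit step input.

The open loop G_c(s)G_p(s) has a pole at the origin (type 1), so the static position error constant is infinite and e_ss = 1/(1+∞) = 0.

0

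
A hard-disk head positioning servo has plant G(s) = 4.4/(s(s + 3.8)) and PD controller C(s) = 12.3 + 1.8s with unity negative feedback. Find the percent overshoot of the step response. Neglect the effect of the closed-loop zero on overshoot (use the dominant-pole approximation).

1.59%

Forward path: (12.3 + 1.8s)·4.4/(s(s+3.8)). The closed-loop characteristic equation is s² + (3.8 + 4.4·1.8)s + 4.4·12.3 = 0.
That is s² + 11.72s + 54.12 = 0, so ω_n = 7.357 rad/s and ζ = 11.72/(2·7.357) = 0.7966.
%OS = 100·exp(−πζ/√(1−ζ²)) = 1.59%.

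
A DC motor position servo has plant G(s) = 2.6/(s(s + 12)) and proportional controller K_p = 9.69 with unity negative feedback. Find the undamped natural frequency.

ω_n = 5.02 rad/s

1 + K_p·G(s) = 0 gives s² + 12s + 25.19 = 0.
So ω_n² = 25.19 ⇒ ω_n = 5.019 rad/s, and ζ = 12/(2ω_n) = 1.2.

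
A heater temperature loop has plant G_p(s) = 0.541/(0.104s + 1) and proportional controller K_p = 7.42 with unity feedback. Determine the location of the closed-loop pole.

s = -48.21

Closed loop: T(s) = K_p·G_p/(1+K_p·G_p) = 4.014/(0.104s + 1 + 4.014), with pole at s = −(1 + 4.014)/0.104 = −48.21.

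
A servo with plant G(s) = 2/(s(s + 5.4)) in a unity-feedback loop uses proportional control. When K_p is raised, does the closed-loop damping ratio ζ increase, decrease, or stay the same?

decrease

ζ = 5.4/(2√(2K_p)); increasing K_p raises the denominator, so ζ falls.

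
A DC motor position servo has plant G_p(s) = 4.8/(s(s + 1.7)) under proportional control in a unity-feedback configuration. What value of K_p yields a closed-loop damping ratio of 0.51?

Closed-loop characteristic equation: s² + 1.7s + K_p·4.8 = 0.
So ω_n = √(4.8K_p) and 2ζω_n = 1.7, giving ζ = 1.7/(2√(4.8K_p)).
Setting ζ = 0.51: √(4.8K_p) = 1.7/(2·0.51) = 1.667, so K_p = 2.778/4.8 = 0.579.

K_p = 0.579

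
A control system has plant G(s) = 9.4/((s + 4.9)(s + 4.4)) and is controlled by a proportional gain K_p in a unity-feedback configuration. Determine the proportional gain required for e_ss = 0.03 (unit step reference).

Steady-state error for a unit step on this type-0 loop is 1/(1 + K_p·G(0)).
G(0) = 0.436. Require 1/(1 + K_p·0.436) = 0.03, so 1 + 0.436·K_p = 33.33.
K_p = (33.33 − 1)/0.436 = 74.2.

K_p = 74.2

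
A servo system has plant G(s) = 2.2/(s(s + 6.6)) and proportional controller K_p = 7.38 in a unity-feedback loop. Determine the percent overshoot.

From 1 + K_pG(s) = 0: s² + 6.6s + 16.24 = 0 ⇒ ω_n = 4.029, ζ = 0.819.
%OS = 100·exp(−πζ/√(1−ζ²)) = 100·exp(−π·0.819/√0.3293) = 1.13%.

1.13%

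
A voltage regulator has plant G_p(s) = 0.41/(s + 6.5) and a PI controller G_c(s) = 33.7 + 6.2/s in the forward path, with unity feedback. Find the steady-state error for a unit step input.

The open loop G_c(s)G_p(s) has a pole at the origin (type 1), so the static position error constant is infinite and e_ss = 1/(1+∞) = 0.

0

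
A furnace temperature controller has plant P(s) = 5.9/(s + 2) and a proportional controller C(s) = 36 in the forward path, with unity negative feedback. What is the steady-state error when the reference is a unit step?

The loop is type 0. Static position error constant K_pos = C(0)·P(0) = 36·2.95 = 106.2.
Steady-state error to a unit step: e_ss = 1/(1+K_pos) = 1/107.2 = 0.00933.

0.00933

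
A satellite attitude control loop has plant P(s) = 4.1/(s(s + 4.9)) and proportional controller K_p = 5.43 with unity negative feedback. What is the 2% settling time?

T_s ≈ 1.63 s

Closed-loop characteristic equation: s² + 4.9s + 22.26 = 0, so ω_n = 4.718 rad/s and ζ = 4.9/(2·4.718) = 0.5192.
2% settling time T_s ≈ 4/(ζω_n) = 4/2.45 = 1.63 s.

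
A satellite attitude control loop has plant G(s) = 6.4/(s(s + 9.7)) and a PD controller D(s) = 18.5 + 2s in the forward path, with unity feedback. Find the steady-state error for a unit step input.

The open loop D(s)G(s) has a pole at the origin (type 1), so the static position error constant is infinite and e_ss = 1/(1+∞) = 0.

0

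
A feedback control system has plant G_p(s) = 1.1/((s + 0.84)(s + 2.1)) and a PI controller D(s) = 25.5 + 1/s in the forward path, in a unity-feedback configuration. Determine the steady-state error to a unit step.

0

The open loop D(s)G_p(s) has a pole at the origin (type 1), so the static position error constant is infinite and e_ss = 1/(1+∞) = 0.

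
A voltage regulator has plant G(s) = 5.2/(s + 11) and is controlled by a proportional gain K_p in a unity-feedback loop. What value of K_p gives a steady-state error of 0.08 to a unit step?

The loop is type 0, so e_ss(step) = 1/(1 + K_pos) with K_pos = K_p·G(0).
G(0) = 0.4727. Require 1/(1 + K_p·0.4727) = 0.08, so 1 + 0.4727·K_p = 12.5.
K_p = (12.5 − 1)/0.4727 = 24.3.

K_p = 24.3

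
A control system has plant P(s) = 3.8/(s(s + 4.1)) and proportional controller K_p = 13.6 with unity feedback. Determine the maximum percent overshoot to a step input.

39.3%

Closed-loop characteristic equation: s² + 4.1s + 51.68 = 0, so ω_n = 7.189 rad/s and ζ = 4.1/(2·7.189) = 0.2852.
%OS = 100·exp(−πζ/√(1−ζ²)) = 100·exp(−π·0.2852/√0.9187) = 39.3%.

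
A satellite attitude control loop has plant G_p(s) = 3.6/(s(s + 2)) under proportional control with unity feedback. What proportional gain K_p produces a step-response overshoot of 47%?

K_p = 5.09

From %OS = 100·exp(−πζ/√(1−ζ²)) = 47%, ζ = −ln(0.47)/√(π²+ln²(0.47)) = 0.2337.
Characteristic equation s² + 2s + 3.6K_p = 0 gives ζ = 2/(2√(3.6K_p)).
Setting ζ = 0.2337: √(3.6K_p) = 2/(2·0.2337) = 4.279, so K_p = 18.31/3.6 = 5.09.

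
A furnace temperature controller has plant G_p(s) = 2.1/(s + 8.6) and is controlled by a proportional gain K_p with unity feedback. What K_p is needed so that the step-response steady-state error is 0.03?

K_p = 132

Steady-state error for a unit step on this type-0 loop is 1/(1 + K_p·G_p(0)).
G_p(0) = 0.2442. Require 1/(1 + K_p·0.2442) = 0.03, so 1 + 0.2442·K_p = 33.33.
K_p = (33.33 − 1)/0.2442 = 132.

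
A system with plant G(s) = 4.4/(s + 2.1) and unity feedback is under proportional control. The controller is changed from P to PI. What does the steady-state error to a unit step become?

The integrator makes K_pos = lim_{s→0} C(s)G(s) infinite, so e_ss = 1/(1+K_pos) = 0.

0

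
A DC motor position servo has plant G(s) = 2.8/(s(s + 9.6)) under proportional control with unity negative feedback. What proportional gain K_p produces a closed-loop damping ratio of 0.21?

K_p = 187

Closed-loop characteristic equation: s² + 9.6s + K_p·2.8 = 0.
So ω_n = √(2.8K_p) and 2ζω_n = 9.6, giving ζ = 9.6/(2√(2.8K_p)).
Setting ζ = 0.21: √(2.8K_p) = 9.6/(2·0.21) = 22.86, so K_p = 522.4/2.8 = 187.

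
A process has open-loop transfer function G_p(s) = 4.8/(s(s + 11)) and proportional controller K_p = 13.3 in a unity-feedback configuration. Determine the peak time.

From 1 + K_pG_p(s) = 0: s² + 11s + 63.84 = 0 ⇒ ω_n = 7.99, ζ = 0.6884.
Damped frequency ω_d = ω_n√(1−ζ²) = 5.796 rad/s, so peak time T_p = π/ω_d = 0.542 s.

T_p = 0.542 s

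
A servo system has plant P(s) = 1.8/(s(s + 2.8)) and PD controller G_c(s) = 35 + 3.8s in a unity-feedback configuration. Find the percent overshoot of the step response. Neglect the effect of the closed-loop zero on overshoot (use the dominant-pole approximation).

Forward path: (35 + 3.8s)·1.8/(s(s+2.8)). The closed-loop characteristic equation is s² + (2.8 + 1.8·3.8)s + 1.8·35 = 0.
That is s² + 9.64s + 63 = 0, so ω_n = 7.937 rad/s and ζ = 9.64/(2·7.937) = 0.6073.
%OS = 100·exp(−πζ/√(1−ζ²)) = 9.06%.

9.06%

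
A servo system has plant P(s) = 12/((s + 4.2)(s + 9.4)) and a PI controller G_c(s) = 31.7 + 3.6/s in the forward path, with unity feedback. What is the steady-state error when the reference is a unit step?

0

The open loop G_c(s)P(s) has a pole at the origin (type 1), so the static position error constant is infinite and e_ss = 1/(1+∞) = 0.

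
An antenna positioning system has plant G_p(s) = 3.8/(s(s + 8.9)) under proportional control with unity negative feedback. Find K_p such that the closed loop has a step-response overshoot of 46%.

K_p = 90.5

From %OS = 100·exp(−πζ/√(1−ζ²)) = 46%, ζ = −ln(0.46)/√(π²+ln²(0.46)) = 0.24.
Characteristic equation s² + 8.9s + 3.8K_p = 0 gives ζ = 8.9/(2√(3.8K_p)).
Setting ζ = 0.24: √(3.8K_p) = 8.9/(2·0.24) = 18.55, so K_p = 343.9/3.8 = 90.5.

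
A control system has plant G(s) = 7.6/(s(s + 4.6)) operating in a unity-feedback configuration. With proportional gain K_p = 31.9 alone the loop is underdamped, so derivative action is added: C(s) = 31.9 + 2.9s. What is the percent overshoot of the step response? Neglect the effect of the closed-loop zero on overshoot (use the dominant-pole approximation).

0.557%

Forward path: (31.9 + 2.9s)·7.6/(s(s+4.6)). The closed-loop characteristic equation is s² + (4.6 + 7.6·2.9)s + 7.6·31.9 = 0.
That is s² + 26.64s + 242.4 = 0, so ω_n = 15.57 rad/s and ζ = 26.64/(2·15.57) = 0.8555.
%OS = 100·exp(−πζ/√(1−ζ²)) = 0.557%.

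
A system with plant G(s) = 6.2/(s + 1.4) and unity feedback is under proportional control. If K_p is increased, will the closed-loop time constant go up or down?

decrease

The closed-loop bandwidth 1.4+K_p·6.2 grows with K_p, so τ shrinks.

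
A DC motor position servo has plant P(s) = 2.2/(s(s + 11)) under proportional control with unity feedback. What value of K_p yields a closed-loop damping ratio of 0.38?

K_p = 95.2

Closed-loop characteristic equation: s² + 11s + K_p·2.2 = 0.
So ω_n = √(2.2K_p) and 2ζω_n = 11, giving ζ = 11/(2√(2.2K_p)).
Setting ζ = 0.38: √(2.2K_p) = 11/(2·0.38) = 14.47, so K_p = 209.5/2.2 = 95.2.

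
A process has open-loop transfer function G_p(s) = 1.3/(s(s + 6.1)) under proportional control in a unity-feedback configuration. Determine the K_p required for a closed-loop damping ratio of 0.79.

Closed-loop characteristic equation: s² + 6.1s + K_p·1.3 = 0.
So ω_n = √(1.3K_p) and 2ζω_n = 6.1, giving ζ = 6.1/(2√(1.3K_p)).
Setting ζ = 0.79: √(1.3K_p) = 6.1/(2·0.79) = 3.861, so K_p = 14.91/1.3 = 11.5.

K_p = 11.5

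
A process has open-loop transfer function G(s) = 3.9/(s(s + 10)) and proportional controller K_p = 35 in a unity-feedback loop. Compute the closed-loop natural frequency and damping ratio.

ω_n = 11.7 rad/s, ζ = 0.428

With unity feedback the closed-loop characteristic equation is s² + 10s + 35·3.9 = s² + 10s + 136.5 = 0.
So ω_n² = 136.5 ⇒ ω_n = 11.68 rad/s, and ζ = 10/(2ω_n) = 0.428.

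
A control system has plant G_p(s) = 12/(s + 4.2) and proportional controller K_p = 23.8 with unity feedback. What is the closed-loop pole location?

s = -289.8

Closed-loop transfer function: T(s) = K_p·G_p(s)/(1 + K_p·G_p(s)) = 285.6/(s + 4.2 + 285.6) = 285.6/(s + 289.8).
The closed-loop pole is at s = −289.8.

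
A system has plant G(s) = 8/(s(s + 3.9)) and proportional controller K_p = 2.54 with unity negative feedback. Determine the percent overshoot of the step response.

From 1 + K_pG(s) = 0: s² + 3.9s + 20.32 = 0 ⇒ ω_n = 4.508, ζ = 0.4326.
%OS = 100·exp(−πζ/√(1−ζ²)) = 100·exp(−π·0.4326/√0.8129) = 22.1%.

22.1%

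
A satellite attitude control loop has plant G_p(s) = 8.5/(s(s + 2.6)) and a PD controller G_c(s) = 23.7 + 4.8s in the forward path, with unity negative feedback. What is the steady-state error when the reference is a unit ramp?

The loop has one pole at the origin (type 1). Velocity error constant K_v = lim_{s→0} s·G_c(s)G_p(s) = 23.7·8.5/2.6 = 77.48.
Steady-state error to a unit ramp: e_ss = 1/K_v = 0.0129.

0.0129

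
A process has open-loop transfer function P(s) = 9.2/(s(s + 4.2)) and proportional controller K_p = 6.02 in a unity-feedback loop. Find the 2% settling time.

From 1 + K_pP(s) = 0: s² + 4.2s + 55.38 = 0 ⇒ ω_n = 7.442, ζ = 0.2822.
2% settling time T_s ≈ 4/(ζω_n) = 4/2.1 = 1.9 s.

T_s ≈ 1.9 s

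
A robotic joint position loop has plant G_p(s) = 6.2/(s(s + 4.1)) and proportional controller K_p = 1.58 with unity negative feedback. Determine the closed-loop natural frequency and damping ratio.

ω_n = 3.13 rad/s, ζ = 0.655

With unity feedback the closed-loop characteristic equation is s² + 4.1s + 1.58·6.2 = s² + 4.1s + 9.796 = 0.
So ω_n² = 9.796 ⇒ ω_n = 3.13 rad/s, and ζ = 4.1/(2ω_n) = 0.655.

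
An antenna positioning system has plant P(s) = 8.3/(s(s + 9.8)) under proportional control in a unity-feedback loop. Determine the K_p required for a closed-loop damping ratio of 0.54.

K_p = 9.92

Closed-loop characteristic equation: s² + 9.8s + K_p·8.3 = 0.
So ω_n = √(8.3K_p) and 2ζω_n = 9.8, giving ζ = 9.8/(2√(8.3K_p)).
Setting ζ = 0.54: √(8.3K_p) = 9.8/(2·0.54) = 9.074, so K_p = 82.34/8.3 = 9.92.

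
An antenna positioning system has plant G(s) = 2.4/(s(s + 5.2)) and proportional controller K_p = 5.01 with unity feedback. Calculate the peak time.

The closed-loop denominator s² + 5.2s + 12.02 gives ω_n = √12.02 = 3.468 and ζ = 5.2/(2ω_n) = 0.7498.
Damped frequency ω_d = ω_n√(1−ζ²) = 2.294 rad/s, so peak time T_p = π/ω_d = 1.37 s.

T_p = 1.37 s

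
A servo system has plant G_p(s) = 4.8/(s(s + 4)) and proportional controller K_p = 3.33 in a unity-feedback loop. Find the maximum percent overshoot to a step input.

The closed-loop denominator s² + 4s + 15.98 gives ω_n = √15.98 = 3.998 and ζ = 4/(2ω_n) = 0.5003.
%OS = 100·exp(−πζ/√(1−ζ²)) = 100·exp(−π·0.5003/√0.7497) = 16.3%.

16.3%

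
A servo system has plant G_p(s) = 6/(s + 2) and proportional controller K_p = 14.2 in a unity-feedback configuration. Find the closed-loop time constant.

τ = 0.0115 s

Closed-loop transfer function: T(s) = K_p·G_p(s)/(1 + K_p·G_p(s)) = 85.2/(s + 2 + 85.2) = 85.2/(s + 87.2).
Time constant τ = 1/87.2 = 0.0115 s.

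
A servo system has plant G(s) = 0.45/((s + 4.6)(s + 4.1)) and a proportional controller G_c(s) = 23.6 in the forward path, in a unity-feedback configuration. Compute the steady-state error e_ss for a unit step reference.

0.64

The loop is type 0. Static position error constant K_pos = G_c(0)·G(0) = 23.6·0.02386 = 0.5631.
Steady-state error to a unit step: e_ss = 1/(1+K_pos) = 1/1.563 = 0.64.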